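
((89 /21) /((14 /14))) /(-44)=-89 /924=-0.10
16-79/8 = 6.12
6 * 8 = 48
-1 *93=-93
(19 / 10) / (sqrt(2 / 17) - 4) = -323 / 675 - 19 * sqrt(34) / 2700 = -0.52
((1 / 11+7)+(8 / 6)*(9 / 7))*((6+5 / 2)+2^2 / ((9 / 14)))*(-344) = -10301080 / 231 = -44593.42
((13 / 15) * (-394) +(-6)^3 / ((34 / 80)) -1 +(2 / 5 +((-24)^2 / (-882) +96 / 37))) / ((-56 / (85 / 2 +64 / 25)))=294549523001 / 431494000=682.63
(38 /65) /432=19 /14040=0.00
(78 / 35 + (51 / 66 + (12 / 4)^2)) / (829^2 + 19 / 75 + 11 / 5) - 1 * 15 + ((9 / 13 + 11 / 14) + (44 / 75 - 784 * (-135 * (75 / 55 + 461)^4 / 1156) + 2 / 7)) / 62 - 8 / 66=12456607758810703405520754367103 / 184571566891945533300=67489310344.88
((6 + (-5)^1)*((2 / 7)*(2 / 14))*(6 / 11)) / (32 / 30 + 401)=180 / 3250709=0.00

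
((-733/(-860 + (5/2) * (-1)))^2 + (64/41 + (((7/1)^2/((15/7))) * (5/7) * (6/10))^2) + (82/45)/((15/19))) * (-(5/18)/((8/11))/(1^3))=-38.44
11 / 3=3.67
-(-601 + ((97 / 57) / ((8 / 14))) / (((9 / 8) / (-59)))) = 388435 / 513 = 757.18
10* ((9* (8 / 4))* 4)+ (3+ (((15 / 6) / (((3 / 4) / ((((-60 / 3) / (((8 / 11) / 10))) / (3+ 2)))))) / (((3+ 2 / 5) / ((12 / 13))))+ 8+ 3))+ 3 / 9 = 453863 / 663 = 684.56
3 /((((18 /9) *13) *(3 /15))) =15 /26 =0.58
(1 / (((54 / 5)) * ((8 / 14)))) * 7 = 245 / 216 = 1.13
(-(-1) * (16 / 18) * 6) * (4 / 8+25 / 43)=248 / 43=5.77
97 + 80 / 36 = 893 / 9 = 99.22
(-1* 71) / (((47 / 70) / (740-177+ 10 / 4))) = -2810535 / 47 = -59798.62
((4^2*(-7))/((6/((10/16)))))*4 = -140/3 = -46.67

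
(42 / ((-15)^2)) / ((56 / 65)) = 13 / 60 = 0.22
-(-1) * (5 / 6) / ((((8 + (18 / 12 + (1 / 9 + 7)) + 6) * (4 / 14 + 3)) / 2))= 210 / 9361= 0.02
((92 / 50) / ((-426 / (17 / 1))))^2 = 152881 / 28355625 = 0.01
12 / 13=0.92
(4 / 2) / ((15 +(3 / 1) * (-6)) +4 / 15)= -30 / 41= -0.73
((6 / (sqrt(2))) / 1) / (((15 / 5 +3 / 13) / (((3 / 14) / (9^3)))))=13 * sqrt(2) / 47628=0.00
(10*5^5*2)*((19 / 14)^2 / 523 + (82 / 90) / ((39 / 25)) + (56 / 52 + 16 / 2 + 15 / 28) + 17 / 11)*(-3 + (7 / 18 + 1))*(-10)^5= 105322942671875000000 / 890512623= 118272262460.53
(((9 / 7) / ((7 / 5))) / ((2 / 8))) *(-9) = -1620 / 49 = -33.06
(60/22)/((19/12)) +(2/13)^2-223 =-7814907/35321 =-221.25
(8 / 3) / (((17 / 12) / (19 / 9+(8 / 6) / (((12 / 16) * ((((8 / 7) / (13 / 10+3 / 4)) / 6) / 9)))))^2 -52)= -7875627008 / 153574531581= -0.05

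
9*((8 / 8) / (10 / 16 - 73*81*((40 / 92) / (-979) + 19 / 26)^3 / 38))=-68624269338658443696 / 457411315788809621821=-0.15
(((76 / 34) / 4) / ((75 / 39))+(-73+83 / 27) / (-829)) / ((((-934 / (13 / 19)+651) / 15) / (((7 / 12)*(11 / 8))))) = -7140534401 / 1130330756160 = -0.01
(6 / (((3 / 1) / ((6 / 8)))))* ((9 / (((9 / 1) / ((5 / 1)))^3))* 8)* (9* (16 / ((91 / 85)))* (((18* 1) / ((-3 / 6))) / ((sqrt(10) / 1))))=-816000* sqrt(10) / 91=-28356.25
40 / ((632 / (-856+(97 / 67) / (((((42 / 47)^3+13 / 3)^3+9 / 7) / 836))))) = -53.59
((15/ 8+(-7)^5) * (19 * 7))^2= 319717751706409/ 64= 4995589870412.64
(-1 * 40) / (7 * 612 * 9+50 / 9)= -180 / 173527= -0.00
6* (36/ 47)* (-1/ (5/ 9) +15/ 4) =2106/ 235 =8.96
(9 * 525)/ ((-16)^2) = 4725/ 256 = 18.46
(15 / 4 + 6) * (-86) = -838.50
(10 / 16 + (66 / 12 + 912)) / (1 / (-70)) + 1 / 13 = -3341971 / 52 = -64268.67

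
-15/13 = -1.15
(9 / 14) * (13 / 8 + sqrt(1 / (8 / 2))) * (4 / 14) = 153 / 392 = 0.39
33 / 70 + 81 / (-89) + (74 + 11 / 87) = 39939499 / 542010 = 73.69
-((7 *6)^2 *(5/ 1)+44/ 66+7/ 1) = -26483/ 3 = -8827.67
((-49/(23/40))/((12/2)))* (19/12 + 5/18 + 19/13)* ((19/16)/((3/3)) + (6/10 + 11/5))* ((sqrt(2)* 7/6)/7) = -24306205* sqrt(2)/775008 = -44.35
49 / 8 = 6.12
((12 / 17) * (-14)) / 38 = -84 / 323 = -0.26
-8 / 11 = -0.73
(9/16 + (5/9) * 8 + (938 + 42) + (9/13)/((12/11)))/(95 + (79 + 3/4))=1845121/327132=5.64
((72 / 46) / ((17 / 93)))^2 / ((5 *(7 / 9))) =100881936 / 5350835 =18.85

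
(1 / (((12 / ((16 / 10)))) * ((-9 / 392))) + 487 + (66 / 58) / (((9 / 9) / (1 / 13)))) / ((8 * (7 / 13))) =3061844 / 27405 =111.73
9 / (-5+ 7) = 9 / 2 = 4.50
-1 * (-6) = 6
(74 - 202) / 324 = -32 / 81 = -0.40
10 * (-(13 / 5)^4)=-57122 / 125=-456.98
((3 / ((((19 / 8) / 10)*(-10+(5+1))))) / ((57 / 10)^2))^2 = 4000000 / 423412929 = 0.01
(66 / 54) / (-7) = -11 / 63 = -0.17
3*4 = 12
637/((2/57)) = 36309/2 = 18154.50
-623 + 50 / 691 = -430443 / 691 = -622.93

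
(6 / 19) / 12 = 1 / 38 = 0.03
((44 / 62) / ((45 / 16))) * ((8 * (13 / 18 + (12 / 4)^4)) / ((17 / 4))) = 8284672 / 213435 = 38.82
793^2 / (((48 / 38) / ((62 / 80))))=370392061 / 960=385825.06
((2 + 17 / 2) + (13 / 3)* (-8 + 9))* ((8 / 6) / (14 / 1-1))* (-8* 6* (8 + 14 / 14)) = -8544 / 13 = -657.23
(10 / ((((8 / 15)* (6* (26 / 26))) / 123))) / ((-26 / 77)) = -236775 / 208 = -1138.34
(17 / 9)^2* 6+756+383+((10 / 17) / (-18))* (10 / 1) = 532477 / 459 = 1160.08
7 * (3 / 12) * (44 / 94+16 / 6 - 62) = -14525 / 141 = -103.01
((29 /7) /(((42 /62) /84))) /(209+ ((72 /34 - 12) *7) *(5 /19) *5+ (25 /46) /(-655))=225782168 /51852199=4.35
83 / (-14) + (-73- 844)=-12921 / 14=-922.93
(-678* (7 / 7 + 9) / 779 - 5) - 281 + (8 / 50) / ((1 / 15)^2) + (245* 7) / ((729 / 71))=-52060435 / 567891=-91.67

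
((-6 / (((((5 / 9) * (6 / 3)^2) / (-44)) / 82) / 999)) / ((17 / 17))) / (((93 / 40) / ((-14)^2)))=25432589952 / 31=820406127.48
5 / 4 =1.25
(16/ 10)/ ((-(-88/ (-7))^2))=-49/ 4840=-0.01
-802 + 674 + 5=-123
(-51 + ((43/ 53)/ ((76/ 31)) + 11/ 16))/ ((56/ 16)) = -805303/ 56392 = -14.28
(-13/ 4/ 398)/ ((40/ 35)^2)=-637/ 101888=-0.01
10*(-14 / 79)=-140 / 79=-1.77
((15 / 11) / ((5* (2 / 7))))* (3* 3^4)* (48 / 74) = 150.46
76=76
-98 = -98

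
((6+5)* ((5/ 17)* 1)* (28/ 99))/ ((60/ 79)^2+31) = 124820/ 4307409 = 0.03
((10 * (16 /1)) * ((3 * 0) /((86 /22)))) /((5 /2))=0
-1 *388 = -388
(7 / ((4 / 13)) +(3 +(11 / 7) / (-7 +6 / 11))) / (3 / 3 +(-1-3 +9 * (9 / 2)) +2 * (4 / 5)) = 253535 / 388654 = 0.65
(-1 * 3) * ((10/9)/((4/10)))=-25/3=-8.33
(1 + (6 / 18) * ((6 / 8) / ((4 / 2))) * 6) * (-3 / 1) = -21 / 4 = -5.25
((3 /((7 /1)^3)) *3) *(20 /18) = 10 /343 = 0.03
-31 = -31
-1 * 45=-45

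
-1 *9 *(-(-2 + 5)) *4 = 108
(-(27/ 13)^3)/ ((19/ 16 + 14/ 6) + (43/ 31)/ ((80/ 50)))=-2.04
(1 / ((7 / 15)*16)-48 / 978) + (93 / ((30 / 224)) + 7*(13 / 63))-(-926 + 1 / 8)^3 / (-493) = -20856307394816927 / 12960299520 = -1609245.79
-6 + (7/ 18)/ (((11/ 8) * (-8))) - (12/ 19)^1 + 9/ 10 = -54238/ 9405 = -5.77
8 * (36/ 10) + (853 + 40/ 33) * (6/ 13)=302482/ 715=423.05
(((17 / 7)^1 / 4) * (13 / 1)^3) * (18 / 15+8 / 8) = 2934.56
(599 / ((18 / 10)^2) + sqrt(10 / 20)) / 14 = sqrt(2) / 28 + 14975 / 1134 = 13.26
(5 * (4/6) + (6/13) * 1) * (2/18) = 148/351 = 0.42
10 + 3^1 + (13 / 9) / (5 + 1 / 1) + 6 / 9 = 751 / 54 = 13.91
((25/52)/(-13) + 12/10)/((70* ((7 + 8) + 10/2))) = 3931/4732000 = 0.00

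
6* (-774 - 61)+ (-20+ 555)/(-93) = -466465/93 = -5015.75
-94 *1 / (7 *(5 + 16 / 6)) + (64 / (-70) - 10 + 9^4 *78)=411954994 / 805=511745.33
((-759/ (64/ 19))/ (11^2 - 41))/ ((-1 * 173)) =14421/ 885760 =0.02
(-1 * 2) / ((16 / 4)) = -1 / 2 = -0.50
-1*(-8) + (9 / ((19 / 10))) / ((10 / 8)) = 224 / 19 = 11.79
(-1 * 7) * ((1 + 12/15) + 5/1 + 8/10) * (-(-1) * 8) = -2128/5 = -425.60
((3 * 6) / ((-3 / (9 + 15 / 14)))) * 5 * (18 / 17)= -38070 / 119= -319.92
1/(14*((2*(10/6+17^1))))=3/1568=0.00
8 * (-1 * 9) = -72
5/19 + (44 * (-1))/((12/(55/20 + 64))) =-18581/76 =-244.49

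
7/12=0.58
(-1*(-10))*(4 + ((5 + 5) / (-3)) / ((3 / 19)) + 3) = -1270 / 9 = -141.11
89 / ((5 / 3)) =53.40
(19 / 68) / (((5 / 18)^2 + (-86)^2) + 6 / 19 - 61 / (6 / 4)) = 29241 / 769791467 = 0.00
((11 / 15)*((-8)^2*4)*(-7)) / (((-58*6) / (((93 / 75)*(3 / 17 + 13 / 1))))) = 34220032 / 554625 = 61.70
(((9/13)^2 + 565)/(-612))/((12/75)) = -1194575/206856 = -5.77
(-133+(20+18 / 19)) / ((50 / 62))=-65999 / 475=-138.95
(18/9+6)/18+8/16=17/18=0.94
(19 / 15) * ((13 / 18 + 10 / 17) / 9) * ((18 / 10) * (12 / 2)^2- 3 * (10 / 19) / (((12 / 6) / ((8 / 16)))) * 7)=1575529 / 137700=11.44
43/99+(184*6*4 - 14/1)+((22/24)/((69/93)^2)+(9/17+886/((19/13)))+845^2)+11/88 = 97304738375923/135326664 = 719035.96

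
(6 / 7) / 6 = 1 / 7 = 0.14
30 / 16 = 15 / 8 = 1.88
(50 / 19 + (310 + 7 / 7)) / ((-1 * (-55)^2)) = -5959 / 57475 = -0.10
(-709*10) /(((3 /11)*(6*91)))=-38995 /819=-47.61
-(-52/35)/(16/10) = 13/14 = 0.93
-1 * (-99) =99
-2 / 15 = -0.13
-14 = -14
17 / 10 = 1.70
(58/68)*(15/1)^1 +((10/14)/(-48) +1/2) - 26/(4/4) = -72661/5712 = -12.72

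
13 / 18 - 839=-15089 / 18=-838.28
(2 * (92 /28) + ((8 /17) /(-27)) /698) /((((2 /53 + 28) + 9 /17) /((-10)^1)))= -3905441740 /1697770179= -2.30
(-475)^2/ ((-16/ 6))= -676875/ 8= -84609.38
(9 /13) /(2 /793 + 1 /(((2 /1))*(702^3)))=29219334768 /106445725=274.50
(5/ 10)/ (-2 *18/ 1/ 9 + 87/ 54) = -0.21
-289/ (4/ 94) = -13583/ 2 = -6791.50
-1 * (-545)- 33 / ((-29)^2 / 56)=456497 / 841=542.80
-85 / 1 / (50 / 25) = -85 / 2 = -42.50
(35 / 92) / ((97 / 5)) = 175 / 8924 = 0.02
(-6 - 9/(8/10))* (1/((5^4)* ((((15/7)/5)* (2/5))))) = -161/1000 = -0.16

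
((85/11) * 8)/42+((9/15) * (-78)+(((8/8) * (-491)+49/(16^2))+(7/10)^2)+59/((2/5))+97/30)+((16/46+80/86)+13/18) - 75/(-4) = -1597369762423/4386412800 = -364.16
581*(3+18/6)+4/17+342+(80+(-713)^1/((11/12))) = 585388/187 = 3130.42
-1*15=-15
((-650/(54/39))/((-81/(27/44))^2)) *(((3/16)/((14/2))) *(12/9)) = -4225/4390848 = -0.00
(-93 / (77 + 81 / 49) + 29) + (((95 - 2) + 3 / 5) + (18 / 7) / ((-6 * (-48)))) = 131033787 / 1079120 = 121.43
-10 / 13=-0.77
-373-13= -386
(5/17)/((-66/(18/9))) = -5/561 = -0.01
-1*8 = -8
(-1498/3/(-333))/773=1498/772227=0.00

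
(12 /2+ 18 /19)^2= 17424 /361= 48.27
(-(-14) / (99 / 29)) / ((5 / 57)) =7714 / 165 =46.75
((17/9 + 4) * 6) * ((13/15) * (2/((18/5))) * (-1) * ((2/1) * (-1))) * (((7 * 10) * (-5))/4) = -241150/81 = -2977.16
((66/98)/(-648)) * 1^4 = -11/10584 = -0.00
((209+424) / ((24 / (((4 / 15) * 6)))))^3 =9393931 / 125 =75151.45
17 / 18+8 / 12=29 / 18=1.61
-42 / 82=-0.51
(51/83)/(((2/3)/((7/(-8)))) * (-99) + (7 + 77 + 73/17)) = 6069/1617089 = 0.00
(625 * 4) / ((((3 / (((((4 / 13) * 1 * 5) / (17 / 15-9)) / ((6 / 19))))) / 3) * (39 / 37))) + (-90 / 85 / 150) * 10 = -3734866978 / 2542605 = -1468.91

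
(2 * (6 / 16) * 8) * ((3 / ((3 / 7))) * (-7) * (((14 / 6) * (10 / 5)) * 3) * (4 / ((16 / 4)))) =-4116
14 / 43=0.33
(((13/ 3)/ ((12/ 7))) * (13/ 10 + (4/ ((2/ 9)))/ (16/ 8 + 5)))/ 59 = 0.17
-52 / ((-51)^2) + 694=693.98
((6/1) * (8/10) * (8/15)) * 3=192/25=7.68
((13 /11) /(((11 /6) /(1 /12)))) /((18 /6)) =13 /726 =0.02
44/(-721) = -44/721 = -0.06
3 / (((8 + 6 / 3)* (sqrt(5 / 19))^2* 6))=0.19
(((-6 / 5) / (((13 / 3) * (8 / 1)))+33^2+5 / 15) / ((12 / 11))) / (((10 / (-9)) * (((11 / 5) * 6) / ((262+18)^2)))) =-208164985 / 39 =-5337563.72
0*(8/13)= 0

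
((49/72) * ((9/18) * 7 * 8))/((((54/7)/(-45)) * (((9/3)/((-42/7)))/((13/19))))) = 156065/1026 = 152.11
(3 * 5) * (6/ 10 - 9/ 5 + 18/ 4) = 99/ 2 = 49.50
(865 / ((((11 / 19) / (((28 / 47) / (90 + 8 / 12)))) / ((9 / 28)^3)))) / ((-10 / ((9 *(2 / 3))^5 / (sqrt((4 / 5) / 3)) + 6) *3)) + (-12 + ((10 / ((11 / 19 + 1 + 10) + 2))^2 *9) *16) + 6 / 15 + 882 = 966692157978263 / 1019254001920 - 582282189 *sqrt(15) / 13781152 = 784.79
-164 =-164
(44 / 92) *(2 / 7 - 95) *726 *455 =-344156670 / 23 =-14963333.48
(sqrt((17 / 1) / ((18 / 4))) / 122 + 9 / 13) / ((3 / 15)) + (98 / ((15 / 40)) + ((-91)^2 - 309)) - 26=5 * sqrt(34) / 366 + 320221 / 39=8210.87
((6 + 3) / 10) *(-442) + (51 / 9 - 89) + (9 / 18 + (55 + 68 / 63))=-267469 / 630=-424.55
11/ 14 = 0.79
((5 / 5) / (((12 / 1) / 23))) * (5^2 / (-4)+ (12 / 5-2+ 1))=-2231 / 240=-9.30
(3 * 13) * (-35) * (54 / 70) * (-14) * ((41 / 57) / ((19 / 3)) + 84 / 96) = 21044205 / 1444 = 14573.55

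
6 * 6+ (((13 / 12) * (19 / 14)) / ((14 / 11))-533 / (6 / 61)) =-12657707 / 2352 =-5381.68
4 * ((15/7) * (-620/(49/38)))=-1413600/343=-4121.28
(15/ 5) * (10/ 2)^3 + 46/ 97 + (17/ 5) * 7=193648/ 485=399.27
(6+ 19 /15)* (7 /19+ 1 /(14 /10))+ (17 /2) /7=12079 /1330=9.08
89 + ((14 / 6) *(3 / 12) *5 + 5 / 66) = 91.99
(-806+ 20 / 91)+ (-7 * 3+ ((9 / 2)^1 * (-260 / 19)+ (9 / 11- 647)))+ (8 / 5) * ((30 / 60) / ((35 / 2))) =-729614139 / 475475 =-1534.50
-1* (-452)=452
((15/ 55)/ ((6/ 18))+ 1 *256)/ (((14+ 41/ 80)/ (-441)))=-11074000/ 1419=-7804.09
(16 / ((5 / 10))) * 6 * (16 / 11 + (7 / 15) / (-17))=256192 / 935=274.00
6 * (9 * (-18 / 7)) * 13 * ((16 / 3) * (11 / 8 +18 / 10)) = -1069848 / 35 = -30567.09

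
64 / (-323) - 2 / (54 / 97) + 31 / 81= -89164 / 26163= -3.41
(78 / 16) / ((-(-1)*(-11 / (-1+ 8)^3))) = -13377 / 88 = -152.01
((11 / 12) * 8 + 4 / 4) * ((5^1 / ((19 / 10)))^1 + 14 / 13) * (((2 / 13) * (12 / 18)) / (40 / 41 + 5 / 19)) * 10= 7511200 / 293553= 25.59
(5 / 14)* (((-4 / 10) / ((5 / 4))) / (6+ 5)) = -4 / 385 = -0.01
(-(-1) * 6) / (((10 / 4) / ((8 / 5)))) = 96 / 25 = 3.84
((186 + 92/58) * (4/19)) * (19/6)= 10880/87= 125.06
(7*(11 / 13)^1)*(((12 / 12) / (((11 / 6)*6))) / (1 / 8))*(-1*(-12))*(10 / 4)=129.23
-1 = -1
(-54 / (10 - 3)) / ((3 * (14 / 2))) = -18 / 49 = -0.37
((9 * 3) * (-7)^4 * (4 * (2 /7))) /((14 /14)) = 74088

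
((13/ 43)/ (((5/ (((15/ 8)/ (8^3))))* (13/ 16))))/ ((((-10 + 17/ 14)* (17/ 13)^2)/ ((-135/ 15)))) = 10647/ 65216896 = 0.00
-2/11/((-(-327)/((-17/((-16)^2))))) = 17/460416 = 0.00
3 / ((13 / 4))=12 / 13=0.92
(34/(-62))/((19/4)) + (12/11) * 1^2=6320/6479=0.98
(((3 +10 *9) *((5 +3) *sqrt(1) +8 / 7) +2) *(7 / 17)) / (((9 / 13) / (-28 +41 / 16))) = -15783053 / 1224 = -12894.65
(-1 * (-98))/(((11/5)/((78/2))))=19110/11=1737.27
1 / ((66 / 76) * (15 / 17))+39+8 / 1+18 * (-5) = -20639 / 495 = -41.69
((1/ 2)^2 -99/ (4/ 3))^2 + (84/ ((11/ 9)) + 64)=61696/ 11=5608.73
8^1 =8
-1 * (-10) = 10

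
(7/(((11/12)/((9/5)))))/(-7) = -108/55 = -1.96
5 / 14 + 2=33 / 14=2.36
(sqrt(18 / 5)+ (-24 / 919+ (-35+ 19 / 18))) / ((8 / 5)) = -2809705 / 132336+ 3 * sqrt(10) / 8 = -20.05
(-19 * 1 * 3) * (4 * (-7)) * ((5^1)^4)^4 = 243530273437500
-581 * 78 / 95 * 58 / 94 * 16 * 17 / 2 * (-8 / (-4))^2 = -160120.22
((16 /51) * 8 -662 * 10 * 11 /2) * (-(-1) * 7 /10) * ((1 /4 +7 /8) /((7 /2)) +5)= -138330259 /1020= -135617.90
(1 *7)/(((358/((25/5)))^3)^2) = 109375/2105223260474944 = 0.00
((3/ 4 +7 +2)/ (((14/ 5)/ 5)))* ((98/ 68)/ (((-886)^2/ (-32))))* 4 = -13650/ 3336233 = -0.00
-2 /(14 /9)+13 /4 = 55 /28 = 1.96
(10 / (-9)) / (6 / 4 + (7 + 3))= -20 / 207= -0.10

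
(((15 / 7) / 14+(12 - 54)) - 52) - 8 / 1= -9981 / 98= -101.85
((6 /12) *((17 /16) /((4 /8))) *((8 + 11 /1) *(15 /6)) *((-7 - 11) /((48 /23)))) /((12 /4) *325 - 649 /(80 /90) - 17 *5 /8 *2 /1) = -1.95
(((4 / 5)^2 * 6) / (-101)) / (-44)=24 / 27775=0.00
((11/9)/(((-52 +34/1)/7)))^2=5929/26244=0.23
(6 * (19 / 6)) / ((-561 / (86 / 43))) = -38 / 561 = -0.07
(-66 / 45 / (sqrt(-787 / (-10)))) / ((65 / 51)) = -374 * sqrt(7870) / 255775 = -0.13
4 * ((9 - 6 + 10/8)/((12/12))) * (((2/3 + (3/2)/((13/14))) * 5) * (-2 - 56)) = -438770/39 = -11250.51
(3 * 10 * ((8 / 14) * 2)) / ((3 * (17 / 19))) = 1520 / 119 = 12.77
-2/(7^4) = -2/2401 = -0.00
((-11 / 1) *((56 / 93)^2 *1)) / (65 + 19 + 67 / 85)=-2932160 / 62333343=-0.05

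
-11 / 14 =-0.79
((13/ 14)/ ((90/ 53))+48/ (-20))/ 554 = -467/ 139608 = -0.00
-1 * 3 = -3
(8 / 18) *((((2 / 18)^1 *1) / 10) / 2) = 1 / 405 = 0.00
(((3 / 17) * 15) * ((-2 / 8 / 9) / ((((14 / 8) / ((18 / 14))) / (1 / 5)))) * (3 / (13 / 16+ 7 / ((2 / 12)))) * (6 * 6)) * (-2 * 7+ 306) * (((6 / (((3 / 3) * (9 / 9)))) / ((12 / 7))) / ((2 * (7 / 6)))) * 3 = -20435328 / 570605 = -35.81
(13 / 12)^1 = 13 / 12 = 1.08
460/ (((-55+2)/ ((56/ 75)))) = -5152/ 795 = -6.48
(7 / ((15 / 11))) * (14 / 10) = 539 / 75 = 7.19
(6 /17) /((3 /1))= 2 /17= 0.12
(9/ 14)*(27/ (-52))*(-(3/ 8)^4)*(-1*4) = -19683/ 745472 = -0.03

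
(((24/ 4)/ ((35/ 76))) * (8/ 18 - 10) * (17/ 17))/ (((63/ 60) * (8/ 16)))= -104576/ 441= -237.13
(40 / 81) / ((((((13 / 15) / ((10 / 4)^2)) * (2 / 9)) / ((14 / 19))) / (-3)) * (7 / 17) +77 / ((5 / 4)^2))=21250 / 2120333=0.01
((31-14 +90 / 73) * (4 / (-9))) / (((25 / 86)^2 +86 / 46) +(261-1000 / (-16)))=-905654992 / 36373058037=-0.02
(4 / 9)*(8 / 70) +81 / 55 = 5279 / 3465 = 1.52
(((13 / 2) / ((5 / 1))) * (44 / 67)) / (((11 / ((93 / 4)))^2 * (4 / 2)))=112437 / 58960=1.91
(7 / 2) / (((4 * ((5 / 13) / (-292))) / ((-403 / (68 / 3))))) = 8031387 / 680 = 11810.86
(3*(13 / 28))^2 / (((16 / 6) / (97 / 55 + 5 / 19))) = 4832217 / 3277120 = 1.47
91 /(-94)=-91 /94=-0.97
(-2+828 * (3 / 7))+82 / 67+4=167940 / 469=358.08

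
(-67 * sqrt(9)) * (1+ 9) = -2010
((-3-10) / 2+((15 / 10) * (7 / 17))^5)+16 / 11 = -2476740921 / 499789664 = -4.96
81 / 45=9 / 5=1.80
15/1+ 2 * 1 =17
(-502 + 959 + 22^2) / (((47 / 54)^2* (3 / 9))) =3726.51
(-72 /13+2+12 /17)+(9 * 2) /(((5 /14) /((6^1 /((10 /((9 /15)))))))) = 422978 /27625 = 15.31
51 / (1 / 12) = 612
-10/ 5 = -2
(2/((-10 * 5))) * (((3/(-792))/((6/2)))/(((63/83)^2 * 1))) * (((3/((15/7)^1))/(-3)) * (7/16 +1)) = -158447/2694384000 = -0.00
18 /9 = 2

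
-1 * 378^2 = -142884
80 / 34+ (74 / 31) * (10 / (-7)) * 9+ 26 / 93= -310526 / 11067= -28.06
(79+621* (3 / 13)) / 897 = 2890 / 11661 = 0.25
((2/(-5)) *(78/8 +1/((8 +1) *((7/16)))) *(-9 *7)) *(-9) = -22689/10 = -2268.90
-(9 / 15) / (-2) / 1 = 3 / 10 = 0.30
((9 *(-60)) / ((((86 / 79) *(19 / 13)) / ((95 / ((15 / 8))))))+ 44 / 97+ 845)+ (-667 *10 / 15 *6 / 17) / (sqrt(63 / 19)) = -68199293 / 4171 - 2668 *sqrt(133) / 357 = -16437.01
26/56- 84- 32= -3235/28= -115.54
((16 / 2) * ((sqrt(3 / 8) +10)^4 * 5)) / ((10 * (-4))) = -(sqrt(6) +40)^4 / 256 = -12683.82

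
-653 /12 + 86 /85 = -54473 /1020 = -53.40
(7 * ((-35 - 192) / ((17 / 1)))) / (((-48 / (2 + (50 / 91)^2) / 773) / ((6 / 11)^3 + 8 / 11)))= 82505762316 / 26767741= 3082.28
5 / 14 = 0.36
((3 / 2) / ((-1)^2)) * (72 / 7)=15.43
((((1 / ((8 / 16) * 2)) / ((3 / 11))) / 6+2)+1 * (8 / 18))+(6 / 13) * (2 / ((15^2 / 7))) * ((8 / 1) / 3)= 18323 / 5850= 3.13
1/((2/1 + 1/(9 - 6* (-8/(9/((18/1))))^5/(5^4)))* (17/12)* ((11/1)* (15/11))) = 25188324/1070556895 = 0.02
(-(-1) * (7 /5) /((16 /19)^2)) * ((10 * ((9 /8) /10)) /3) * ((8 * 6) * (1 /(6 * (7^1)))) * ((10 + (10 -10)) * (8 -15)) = -7581 /128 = -59.23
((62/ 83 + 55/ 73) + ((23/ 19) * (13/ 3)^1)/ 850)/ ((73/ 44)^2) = 428117932088/ 782186756475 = 0.55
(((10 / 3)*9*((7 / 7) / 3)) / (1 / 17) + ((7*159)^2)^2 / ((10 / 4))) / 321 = 3069097271572 / 1605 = 1912210138.05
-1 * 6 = -6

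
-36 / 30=-6 / 5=-1.20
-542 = -542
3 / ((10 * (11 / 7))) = 21 / 110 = 0.19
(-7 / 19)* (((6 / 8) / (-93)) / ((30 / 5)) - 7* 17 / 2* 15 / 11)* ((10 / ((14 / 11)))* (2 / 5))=34949 / 372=93.95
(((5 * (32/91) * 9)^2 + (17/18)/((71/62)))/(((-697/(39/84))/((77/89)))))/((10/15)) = -14623339357/67333595784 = -0.22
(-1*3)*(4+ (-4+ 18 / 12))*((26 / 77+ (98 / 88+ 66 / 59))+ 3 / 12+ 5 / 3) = -91722 / 4543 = -20.19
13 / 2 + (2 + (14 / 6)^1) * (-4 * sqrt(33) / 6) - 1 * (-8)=29 / 2 - 26 * sqrt(33) / 9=-2.10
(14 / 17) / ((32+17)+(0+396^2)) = 14 / 2666705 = 0.00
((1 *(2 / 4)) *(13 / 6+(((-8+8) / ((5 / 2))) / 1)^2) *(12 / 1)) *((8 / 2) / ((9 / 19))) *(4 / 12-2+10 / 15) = -988 / 9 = -109.78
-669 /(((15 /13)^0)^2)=-669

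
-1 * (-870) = 870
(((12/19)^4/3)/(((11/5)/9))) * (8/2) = 1244160/1433531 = 0.87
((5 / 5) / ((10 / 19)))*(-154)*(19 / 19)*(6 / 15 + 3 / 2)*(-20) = 55594 / 5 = 11118.80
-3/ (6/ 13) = -13/ 2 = -6.50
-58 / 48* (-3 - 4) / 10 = 203 / 240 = 0.85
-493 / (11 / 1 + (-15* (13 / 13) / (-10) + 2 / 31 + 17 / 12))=-183396 / 5201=-35.26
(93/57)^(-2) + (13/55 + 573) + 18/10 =30413402/52855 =575.41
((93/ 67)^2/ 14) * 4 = 17298/ 31423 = 0.55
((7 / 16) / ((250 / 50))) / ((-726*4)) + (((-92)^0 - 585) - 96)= -157977607 / 232320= -680.00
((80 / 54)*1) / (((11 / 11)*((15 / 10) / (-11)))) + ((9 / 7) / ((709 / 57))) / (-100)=-436785553 / 40200300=-10.87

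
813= 813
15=15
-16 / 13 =-1.23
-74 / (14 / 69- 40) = 1.86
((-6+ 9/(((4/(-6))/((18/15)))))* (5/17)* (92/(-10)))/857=5106/72845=0.07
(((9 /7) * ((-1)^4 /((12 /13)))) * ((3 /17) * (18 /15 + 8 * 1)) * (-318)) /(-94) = 427869 /55930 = 7.65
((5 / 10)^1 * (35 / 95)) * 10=35 / 19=1.84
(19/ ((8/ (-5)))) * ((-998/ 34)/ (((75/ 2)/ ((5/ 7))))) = 9481/ 1428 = 6.64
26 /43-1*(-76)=3294 /43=76.60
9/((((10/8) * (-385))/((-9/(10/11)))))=162/875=0.19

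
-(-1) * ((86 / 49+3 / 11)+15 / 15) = 1632 / 539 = 3.03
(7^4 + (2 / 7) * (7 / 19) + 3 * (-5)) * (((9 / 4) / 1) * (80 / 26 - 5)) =-2550150 / 247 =-10324.49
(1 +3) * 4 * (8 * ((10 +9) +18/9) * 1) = 2688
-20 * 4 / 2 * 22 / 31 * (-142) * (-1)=-124960 / 31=-4030.97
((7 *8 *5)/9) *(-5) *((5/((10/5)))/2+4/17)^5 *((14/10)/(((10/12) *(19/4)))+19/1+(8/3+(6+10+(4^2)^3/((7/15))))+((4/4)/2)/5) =-1848353580068215001/186466980096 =-9912498.07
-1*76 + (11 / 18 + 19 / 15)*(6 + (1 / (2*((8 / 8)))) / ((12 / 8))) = -64.11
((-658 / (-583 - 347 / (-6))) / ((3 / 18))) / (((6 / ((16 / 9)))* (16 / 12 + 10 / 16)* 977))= 3584 / 3078527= 0.00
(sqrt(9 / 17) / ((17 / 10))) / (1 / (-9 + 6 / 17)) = -4410* sqrt(17) / 4913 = -3.70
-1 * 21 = -21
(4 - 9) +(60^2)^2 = 12959995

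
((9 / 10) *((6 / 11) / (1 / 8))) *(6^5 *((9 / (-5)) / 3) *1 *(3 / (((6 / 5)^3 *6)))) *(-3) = 174960 / 11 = 15905.45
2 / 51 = 0.04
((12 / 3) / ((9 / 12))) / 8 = 2 / 3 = 0.67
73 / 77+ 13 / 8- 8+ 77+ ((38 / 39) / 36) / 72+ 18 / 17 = 4805501989 / 66162096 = 72.63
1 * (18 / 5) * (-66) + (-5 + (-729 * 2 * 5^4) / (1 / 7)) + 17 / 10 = -63789909 / 10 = -6378990.90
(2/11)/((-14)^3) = -1/15092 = -0.00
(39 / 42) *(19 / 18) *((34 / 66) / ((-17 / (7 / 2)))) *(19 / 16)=-4693 / 38016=-0.12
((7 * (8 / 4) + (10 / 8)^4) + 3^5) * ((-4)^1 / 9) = -22139 / 192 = -115.31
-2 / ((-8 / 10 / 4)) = 10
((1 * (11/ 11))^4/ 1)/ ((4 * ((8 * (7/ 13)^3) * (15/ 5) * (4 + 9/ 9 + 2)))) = 2197/ 230496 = 0.01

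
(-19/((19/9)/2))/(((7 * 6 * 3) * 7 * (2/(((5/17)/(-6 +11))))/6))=-3/833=-0.00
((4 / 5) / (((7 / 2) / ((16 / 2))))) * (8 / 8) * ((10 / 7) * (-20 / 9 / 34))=-1280 / 7497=-0.17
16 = 16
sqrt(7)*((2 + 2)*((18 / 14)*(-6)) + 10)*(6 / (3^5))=-292*sqrt(7) / 567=-1.36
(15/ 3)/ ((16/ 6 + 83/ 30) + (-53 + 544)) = 150/ 14893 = 0.01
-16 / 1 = -16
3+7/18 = 61/18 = 3.39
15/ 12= 5/ 4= 1.25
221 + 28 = 249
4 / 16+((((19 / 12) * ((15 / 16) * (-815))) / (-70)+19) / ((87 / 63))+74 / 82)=143931 / 5248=27.43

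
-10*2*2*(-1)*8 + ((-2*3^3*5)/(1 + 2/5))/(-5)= 2510/7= 358.57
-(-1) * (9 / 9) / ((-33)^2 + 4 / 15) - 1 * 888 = -14509017 / 16339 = -888.00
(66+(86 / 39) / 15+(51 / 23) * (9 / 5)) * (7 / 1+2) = 943711 / 1495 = 631.24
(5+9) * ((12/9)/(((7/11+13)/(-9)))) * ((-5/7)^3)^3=0.60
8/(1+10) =8/11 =0.73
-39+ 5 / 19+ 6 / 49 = -35950 / 931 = -38.61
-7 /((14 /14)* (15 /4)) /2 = -14 /15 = -0.93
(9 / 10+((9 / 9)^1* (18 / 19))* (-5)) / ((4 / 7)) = -5103 / 760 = -6.71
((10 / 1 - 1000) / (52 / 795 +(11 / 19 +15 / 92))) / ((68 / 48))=-1500832800 / 1734017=-865.52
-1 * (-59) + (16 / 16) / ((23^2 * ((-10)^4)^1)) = 312110001 / 5290000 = 59.00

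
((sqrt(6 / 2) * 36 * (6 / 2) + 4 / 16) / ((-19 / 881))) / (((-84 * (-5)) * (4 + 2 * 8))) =-7929 * sqrt(3) / 13300 - 881 / 638400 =-1.03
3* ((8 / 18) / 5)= 4 / 15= 0.27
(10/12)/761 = 5/4566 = 0.00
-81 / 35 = -2.31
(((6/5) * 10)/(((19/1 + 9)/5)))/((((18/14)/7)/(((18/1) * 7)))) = 1470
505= 505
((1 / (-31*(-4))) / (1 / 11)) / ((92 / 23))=11 / 496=0.02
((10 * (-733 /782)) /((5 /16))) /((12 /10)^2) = -73300 /3519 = -20.83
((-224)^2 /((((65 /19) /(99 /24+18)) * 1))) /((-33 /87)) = -611689344 /715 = -855509.57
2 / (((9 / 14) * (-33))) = -0.09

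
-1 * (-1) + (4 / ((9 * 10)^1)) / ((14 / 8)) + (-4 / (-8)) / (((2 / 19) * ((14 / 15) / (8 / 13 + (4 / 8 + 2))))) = 1106009 / 65520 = 16.88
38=38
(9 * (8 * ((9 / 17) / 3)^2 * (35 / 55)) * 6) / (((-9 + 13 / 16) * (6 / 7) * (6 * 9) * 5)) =-9408 / 2082245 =-0.00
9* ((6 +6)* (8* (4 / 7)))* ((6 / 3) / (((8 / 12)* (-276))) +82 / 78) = 1075104 / 2093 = 513.67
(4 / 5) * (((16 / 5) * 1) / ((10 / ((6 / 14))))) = 96 / 875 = 0.11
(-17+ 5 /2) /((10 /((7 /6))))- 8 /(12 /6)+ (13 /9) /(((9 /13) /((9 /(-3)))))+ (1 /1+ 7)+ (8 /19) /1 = -72433 /20520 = -3.53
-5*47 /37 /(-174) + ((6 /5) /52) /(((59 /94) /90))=16519889 /4937946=3.35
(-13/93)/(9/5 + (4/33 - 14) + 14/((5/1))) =715/47461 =0.02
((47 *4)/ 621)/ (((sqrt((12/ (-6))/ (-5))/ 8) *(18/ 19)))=7144 *sqrt(10)/ 5589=4.04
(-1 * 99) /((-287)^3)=99 /23639903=0.00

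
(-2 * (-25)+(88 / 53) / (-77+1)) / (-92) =-12582 / 23161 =-0.54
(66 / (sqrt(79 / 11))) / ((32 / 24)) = 99 * sqrt(869) / 158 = 18.47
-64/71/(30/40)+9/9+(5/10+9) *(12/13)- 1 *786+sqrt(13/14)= -2152711/2769+sqrt(182)/14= -776.47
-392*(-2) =784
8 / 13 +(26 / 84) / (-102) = 0.61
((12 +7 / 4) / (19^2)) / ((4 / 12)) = 165 / 1444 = 0.11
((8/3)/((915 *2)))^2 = 16/7535025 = 0.00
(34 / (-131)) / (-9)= 34 / 1179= 0.03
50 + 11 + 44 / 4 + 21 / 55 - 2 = 3871 / 55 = 70.38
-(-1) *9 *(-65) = -585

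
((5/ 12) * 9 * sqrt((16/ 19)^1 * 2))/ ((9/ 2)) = 10 * sqrt(38)/ 57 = 1.08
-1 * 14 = -14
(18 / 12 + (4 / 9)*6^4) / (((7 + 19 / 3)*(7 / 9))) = 891 / 16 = 55.69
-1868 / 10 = -934 / 5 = -186.80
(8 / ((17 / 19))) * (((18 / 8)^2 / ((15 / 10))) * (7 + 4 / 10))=18981 / 85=223.31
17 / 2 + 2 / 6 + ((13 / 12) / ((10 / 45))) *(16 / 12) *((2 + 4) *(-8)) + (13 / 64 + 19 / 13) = -752549 / 2496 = -301.50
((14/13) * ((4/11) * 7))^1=392/143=2.74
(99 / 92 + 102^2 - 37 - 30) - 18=949447 / 92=10320.08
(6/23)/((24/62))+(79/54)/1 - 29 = -16682/621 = -26.86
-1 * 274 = -274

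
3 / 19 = 0.16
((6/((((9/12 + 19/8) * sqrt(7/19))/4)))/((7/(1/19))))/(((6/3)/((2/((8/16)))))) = 384 * sqrt(133)/23275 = 0.19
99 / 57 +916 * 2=34841 / 19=1833.74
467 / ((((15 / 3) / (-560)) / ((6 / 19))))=-313824 / 19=-16517.05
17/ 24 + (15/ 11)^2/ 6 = 2957/ 2904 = 1.02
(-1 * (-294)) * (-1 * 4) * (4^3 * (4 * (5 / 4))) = -376320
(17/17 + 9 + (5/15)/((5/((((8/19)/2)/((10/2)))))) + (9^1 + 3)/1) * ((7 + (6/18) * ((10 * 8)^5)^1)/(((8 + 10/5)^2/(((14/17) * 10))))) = 37851869211002/19125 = 1979182703.84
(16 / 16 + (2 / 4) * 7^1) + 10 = 29 / 2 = 14.50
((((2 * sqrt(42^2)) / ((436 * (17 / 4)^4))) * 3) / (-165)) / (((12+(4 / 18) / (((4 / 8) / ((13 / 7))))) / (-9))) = 381024 / 50571547895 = 0.00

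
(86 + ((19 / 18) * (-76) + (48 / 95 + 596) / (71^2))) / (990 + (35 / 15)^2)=1494856 / 252377665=0.01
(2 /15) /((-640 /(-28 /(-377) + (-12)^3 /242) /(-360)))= -48351 /91234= -0.53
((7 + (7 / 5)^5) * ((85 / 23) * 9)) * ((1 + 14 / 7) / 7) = 176.45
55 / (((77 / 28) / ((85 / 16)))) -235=-515 / 4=-128.75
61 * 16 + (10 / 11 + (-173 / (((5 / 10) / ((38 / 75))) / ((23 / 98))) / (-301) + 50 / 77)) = 11896521022 / 12167925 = 977.70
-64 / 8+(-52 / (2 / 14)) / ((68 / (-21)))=1775 / 17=104.41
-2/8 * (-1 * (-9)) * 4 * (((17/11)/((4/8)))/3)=-102/11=-9.27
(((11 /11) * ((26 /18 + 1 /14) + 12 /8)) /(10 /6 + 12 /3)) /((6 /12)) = 380 /357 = 1.06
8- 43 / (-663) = 5347 / 663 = 8.06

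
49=49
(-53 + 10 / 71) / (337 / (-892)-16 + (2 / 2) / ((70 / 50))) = 2603748 / 771557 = 3.37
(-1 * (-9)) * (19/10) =171/10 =17.10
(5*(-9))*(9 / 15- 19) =828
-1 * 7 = -7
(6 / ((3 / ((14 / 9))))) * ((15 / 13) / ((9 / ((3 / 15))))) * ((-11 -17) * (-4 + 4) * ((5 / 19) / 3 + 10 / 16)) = 0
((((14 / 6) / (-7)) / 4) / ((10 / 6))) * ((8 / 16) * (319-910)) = 591 / 40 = 14.78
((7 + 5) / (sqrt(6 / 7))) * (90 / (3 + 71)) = 90 * sqrt(42) / 37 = 15.76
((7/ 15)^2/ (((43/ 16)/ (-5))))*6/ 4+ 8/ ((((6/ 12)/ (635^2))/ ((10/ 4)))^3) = 42286531718350078124608/ 645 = 65560514292015624999.39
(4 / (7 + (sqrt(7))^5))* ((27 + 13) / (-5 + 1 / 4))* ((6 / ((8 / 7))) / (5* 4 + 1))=80 / 22743 - 80* sqrt(7) / 3249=-0.06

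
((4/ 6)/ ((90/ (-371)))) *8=-2968/ 135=-21.99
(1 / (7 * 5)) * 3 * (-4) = -12 / 35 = -0.34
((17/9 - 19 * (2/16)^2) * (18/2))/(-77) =-131/704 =-0.19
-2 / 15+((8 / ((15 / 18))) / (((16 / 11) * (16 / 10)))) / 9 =13 / 40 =0.32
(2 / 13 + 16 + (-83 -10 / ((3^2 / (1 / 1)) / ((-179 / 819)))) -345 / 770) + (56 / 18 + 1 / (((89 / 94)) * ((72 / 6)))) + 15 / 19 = -8646407404 / 137107971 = -63.06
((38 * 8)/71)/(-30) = -152/1065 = -0.14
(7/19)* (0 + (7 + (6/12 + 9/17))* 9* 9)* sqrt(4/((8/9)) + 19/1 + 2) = 154791* sqrt(102)/1292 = 1209.99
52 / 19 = 2.74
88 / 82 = 44 / 41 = 1.07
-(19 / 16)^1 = -19 / 16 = -1.19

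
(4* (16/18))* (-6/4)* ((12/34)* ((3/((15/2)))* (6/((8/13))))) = -624/85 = -7.34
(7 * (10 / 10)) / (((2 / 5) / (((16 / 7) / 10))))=4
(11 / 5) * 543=5973 / 5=1194.60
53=53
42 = 42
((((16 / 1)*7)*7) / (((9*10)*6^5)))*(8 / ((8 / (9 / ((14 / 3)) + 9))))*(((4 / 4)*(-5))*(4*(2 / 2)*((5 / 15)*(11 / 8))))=-1309 / 11664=-0.11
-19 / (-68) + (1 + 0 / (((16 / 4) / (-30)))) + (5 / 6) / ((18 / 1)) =1.33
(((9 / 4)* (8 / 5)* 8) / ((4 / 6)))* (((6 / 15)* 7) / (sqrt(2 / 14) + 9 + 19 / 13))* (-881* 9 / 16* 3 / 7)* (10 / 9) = -65419536 / 23945 + 893334* sqrt(7) / 23945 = -2633.37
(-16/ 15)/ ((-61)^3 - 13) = 8/ 1702455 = 0.00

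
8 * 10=80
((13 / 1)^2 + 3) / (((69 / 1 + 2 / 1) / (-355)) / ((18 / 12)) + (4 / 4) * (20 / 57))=24510 / 31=790.65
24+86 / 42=547 / 21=26.05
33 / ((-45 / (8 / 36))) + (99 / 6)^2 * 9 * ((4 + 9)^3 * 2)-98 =2906901091 / 270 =10766300.34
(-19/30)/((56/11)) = -209/1680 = -0.12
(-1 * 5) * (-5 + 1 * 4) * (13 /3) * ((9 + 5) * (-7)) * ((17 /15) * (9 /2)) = -10829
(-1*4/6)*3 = -2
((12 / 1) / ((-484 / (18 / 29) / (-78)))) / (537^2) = 468 / 112431869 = 0.00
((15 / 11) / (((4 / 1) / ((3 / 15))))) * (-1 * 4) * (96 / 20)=-72 / 55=-1.31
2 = 2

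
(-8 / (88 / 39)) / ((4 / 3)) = -117 / 44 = -2.66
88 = 88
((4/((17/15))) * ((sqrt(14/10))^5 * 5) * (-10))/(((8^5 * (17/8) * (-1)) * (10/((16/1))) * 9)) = 49 * sqrt(35)/277440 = 0.00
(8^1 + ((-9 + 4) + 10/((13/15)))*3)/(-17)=-359/221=-1.62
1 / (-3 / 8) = -8 / 3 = -2.67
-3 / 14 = -0.21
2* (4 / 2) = 4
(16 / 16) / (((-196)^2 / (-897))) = -897 / 38416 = -0.02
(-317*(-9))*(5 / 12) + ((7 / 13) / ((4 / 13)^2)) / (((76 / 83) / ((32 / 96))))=4344113 / 3648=1190.82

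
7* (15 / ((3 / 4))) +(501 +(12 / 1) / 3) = 645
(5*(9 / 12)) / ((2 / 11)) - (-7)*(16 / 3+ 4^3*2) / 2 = 11695 / 24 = 487.29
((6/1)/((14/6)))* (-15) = -38.57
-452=-452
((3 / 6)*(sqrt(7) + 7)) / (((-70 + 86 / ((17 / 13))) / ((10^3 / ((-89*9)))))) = 2125*sqrt(7) / 14418 + 14875 / 14418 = 1.42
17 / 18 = 0.94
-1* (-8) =8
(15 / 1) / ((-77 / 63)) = -12.27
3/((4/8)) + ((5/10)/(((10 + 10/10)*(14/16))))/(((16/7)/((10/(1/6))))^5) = 647470.27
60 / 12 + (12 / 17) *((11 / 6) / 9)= 787 / 153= 5.14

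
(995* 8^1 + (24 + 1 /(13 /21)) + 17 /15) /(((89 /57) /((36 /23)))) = 1065272544 /133055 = 8006.26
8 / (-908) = -2 / 227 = -0.01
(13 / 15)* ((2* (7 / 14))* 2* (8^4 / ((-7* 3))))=-338.08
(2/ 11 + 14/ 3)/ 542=80/ 8943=0.01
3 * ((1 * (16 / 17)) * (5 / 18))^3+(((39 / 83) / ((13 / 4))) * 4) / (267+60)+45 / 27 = 18599513699 / 10800842373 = 1.72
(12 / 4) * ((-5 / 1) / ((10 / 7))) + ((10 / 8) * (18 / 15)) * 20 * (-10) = -621 / 2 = -310.50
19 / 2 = 9.50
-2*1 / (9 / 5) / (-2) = 5 / 9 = 0.56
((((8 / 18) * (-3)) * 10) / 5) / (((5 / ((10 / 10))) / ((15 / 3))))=-8 / 3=-2.67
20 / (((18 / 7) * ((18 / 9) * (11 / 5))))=175 / 99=1.77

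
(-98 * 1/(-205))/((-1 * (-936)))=49/95940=0.00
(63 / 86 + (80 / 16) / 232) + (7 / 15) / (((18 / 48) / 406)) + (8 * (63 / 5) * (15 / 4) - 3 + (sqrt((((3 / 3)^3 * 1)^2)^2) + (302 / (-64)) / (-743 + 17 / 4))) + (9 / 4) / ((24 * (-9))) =312004645987 / 353748960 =881.99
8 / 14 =4 / 7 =0.57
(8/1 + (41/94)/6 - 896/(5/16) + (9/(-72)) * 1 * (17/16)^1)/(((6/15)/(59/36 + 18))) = -182419880531/1299456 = -140381.73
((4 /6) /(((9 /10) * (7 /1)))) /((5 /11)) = 44 /189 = 0.23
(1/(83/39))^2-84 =-577155/6889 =-83.78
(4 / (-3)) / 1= -4 / 3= -1.33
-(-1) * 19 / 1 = 19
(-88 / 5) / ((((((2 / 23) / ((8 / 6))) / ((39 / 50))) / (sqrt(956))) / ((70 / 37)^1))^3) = -12341508086043136 * sqrt(239) / 31658125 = -6026733576.07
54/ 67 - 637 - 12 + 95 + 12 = -36260/ 67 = -541.19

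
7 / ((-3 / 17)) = -119 / 3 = -39.67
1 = 1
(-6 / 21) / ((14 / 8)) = -8 / 49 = -0.16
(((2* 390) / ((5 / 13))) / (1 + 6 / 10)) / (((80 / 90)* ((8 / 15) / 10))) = 1711125 / 64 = 26736.33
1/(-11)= -1/11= -0.09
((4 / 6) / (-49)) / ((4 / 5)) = -5 / 294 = -0.02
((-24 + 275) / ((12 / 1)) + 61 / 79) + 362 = 363737 / 948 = 383.69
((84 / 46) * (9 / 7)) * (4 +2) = 324 / 23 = 14.09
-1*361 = -361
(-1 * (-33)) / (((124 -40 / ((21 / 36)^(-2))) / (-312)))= -185328 / 1987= -93.27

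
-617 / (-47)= 13.13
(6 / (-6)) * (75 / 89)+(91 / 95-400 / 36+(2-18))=-2054254 / 76095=-27.00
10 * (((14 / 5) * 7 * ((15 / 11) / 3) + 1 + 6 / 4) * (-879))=-1103145 / 11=-100285.91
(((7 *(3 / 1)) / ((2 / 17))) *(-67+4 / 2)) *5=-116025 / 2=-58012.50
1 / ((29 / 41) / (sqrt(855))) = 123 * sqrt(95) / 29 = 41.34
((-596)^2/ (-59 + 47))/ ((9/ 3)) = -88804/ 9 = -9867.11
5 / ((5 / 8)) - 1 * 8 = 0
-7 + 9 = 2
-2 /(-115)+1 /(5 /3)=71 /115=0.62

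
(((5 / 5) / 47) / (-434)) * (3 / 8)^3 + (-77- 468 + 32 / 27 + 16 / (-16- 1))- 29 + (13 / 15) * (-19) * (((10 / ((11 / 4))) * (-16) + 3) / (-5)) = -995934012662987 / 1318265625600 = -755.49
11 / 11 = 1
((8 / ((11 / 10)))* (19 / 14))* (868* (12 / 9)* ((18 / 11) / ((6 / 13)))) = 4900480 / 121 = 40499.83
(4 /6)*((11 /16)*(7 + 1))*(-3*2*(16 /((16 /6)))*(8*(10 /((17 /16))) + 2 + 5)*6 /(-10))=554004 /85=6517.69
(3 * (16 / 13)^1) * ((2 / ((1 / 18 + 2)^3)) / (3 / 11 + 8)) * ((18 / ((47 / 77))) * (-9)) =-10974610944 / 402336779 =-27.28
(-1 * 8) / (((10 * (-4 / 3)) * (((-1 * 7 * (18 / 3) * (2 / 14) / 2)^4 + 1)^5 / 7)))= 21 / 18536992160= 0.00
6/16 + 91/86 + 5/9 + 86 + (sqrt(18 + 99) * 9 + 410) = 27 * sqrt(13) + 1541773/3096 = 595.34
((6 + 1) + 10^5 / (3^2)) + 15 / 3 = 100108 / 9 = 11123.11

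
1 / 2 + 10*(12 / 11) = 251 / 22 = 11.41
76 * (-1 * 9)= -684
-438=-438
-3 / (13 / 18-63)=54 / 1121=0.05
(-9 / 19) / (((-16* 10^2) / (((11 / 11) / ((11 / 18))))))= 81 / 167200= 0.00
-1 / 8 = -0.12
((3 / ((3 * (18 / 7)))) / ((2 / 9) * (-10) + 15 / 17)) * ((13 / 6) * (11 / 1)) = -6.92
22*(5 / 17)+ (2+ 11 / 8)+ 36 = 6235 / 136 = 45.85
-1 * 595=-595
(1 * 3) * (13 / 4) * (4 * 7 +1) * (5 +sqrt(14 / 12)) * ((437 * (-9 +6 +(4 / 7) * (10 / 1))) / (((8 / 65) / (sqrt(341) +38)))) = 203465015 * (sqrt(341) +38) * (sqrt(42) +30) / 448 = 935543159.06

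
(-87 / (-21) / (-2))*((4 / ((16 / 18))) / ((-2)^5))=261 / 896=0.29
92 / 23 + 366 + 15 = 385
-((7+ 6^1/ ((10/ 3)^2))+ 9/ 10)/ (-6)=1.41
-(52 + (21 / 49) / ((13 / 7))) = -679 / 13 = -52.23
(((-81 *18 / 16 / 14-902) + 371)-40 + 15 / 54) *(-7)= 4040.62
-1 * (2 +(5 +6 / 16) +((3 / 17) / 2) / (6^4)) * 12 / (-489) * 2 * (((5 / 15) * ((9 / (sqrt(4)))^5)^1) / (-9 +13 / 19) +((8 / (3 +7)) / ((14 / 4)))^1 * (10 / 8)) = -40354575325 / 1513099008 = -26.67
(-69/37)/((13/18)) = -1242/481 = -2.58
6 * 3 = 18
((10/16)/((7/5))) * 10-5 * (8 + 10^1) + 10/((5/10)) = -1835/28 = -65.54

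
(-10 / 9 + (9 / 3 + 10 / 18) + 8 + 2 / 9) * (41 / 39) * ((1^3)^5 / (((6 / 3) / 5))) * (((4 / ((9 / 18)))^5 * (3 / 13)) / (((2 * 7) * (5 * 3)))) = 10747904 / 10647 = 1009.48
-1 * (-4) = 4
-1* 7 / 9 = -7 / 9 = -0.78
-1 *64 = -64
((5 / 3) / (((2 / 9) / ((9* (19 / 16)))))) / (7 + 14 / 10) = 4275 / 448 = 9.54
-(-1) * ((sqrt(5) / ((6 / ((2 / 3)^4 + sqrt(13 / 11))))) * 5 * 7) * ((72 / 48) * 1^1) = 140 * sqrt(5) / 81 + 35 * sqrt(715) / 44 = 25.13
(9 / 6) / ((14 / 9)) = 27 / 28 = 0.96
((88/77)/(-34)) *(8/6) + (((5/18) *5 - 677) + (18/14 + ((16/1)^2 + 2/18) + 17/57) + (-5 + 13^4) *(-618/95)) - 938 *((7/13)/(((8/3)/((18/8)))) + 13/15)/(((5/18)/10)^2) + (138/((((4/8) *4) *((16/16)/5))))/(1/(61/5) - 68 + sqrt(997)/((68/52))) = -9924569066061727751/5538105491828 - 12335115 *sqrt(997)/188415796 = -1792053.35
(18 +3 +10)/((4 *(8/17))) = 527/32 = 16.47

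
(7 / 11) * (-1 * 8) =-5.09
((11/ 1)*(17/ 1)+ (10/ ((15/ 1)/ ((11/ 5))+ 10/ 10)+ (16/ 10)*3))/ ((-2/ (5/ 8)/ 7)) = -36323/ 86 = -422.36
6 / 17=0.35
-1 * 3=-3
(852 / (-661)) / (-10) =426 / 3305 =0.13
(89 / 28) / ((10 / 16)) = 178 / 35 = 5.09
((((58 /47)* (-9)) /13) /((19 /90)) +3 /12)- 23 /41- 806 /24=-54176461 /1427907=-37.94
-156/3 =-52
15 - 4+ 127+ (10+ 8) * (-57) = -888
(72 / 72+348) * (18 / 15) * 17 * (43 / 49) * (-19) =-29083566 / 245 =-118708.43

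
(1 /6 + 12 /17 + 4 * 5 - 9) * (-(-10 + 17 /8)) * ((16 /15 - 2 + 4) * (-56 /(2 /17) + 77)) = -77793429 /680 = -114402.10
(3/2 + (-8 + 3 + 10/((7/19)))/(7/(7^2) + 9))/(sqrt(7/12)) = 251 * sqrt(21)/224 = 5.13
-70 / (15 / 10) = -140 / 3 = -46.67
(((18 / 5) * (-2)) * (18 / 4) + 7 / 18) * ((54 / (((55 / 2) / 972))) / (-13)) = 16801992 / 3575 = 4699.86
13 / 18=0.72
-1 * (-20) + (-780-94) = -854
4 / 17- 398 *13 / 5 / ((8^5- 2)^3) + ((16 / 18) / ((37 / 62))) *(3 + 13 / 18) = 959119747861463531 / 165951884921695380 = 5.78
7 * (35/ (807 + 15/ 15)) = 245/ 808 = 0.30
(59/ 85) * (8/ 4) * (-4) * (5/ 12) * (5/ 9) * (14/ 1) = -8260/ 459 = -18.00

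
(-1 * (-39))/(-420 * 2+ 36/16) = -0.05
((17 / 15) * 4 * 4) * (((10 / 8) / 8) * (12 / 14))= 17 / 7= 2.43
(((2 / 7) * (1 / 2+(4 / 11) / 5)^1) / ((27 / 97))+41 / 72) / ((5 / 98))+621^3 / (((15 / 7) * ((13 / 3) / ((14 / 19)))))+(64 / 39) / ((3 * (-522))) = 12128499990322829 / 638223300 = 19003536.83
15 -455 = -440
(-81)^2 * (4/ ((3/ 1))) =8748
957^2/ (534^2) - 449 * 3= -42576587/ 31684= -1343.79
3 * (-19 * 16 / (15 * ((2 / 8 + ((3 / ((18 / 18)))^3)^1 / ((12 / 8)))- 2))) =-1216 / 325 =-3.74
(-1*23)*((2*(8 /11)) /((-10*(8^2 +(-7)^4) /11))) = 184 /12325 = 0.01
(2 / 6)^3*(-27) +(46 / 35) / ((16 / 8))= -12 / 35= -0.34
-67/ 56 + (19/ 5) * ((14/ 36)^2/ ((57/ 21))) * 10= 4177/ 4536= 0.92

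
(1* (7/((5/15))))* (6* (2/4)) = 63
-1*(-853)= 853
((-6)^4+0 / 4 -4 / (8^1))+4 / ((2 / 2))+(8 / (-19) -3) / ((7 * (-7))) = 2419799 / 1862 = 1299.57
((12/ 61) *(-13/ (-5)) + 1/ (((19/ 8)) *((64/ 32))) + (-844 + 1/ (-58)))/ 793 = -283439963/ 266535230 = -1.06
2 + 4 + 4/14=44/7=6.29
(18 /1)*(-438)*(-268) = 2112912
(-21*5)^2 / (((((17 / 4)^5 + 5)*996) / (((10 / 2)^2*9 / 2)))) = 0.89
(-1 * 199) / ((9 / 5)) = -995 / 9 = -110.56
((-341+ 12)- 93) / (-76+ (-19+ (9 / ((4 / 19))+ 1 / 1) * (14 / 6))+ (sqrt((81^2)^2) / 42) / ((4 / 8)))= -35448 / 26839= -1.32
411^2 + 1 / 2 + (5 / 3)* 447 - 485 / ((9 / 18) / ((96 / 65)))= 4374081 / 26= 168233.88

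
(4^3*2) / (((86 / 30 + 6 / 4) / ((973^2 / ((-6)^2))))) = 302953280 / 393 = 770873.49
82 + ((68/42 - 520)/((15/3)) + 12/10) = -430/21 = -20.48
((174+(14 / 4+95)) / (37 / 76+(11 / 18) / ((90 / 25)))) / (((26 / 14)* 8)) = 5871285 / 210184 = 27.93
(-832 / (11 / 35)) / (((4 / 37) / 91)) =-24511760 / 11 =-2228341.82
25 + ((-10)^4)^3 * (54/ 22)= 27000000000275/ 11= 2454545454570.45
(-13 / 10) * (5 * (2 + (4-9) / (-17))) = -507 / 34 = -14.91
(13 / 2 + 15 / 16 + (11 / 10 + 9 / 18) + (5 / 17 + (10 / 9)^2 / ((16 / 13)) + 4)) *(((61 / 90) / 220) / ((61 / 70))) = 11053777 / 218116800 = 0.05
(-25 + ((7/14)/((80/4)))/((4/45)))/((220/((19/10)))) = -0.21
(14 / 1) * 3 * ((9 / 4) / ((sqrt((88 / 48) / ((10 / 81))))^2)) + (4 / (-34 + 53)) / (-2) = 1308 / 209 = 6.26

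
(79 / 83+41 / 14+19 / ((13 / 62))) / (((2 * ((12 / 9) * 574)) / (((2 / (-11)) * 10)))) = -21411795 / 190758568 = -0.11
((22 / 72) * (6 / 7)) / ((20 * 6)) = 11 / 5040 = 0.00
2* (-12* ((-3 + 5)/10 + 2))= -264/5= -52.80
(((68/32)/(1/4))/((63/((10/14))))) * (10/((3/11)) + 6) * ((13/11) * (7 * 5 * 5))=850.41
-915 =-915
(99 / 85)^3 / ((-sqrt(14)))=-970299 * sqrt(14) / 8597750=-0.42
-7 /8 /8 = -7 /64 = -0.11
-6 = -6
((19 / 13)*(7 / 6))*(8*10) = 5320 / 39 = 136.41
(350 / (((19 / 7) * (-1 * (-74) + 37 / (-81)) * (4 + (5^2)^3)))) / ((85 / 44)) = 249480 / 4295990117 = 0.00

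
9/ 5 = 1.80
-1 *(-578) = 578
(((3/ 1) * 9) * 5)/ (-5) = -27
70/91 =10/13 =0.77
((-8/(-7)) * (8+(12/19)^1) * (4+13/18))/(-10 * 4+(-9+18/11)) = -613360/623637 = -0.98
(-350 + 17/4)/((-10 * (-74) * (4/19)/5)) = -26277/2368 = -11.10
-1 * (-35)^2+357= -868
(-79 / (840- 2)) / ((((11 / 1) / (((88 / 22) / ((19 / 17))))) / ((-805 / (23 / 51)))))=54.75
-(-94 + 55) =39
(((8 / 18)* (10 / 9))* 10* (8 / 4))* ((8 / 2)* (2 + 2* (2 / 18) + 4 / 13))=947200 / 9477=99.95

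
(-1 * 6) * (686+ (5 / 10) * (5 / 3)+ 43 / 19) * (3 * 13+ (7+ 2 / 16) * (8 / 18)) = -19874921 / 114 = -174341.41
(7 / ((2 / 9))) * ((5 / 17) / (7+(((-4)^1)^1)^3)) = -105 / 646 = -0.16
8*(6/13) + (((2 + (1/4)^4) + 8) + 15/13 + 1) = 52749/3328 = 15.85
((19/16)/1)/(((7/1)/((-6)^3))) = -36.64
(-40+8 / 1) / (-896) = 1 / 28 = 0.04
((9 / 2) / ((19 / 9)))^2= 6561 / 1444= 4.54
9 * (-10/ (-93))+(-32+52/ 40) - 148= -55097/ 310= -177.73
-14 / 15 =-0.93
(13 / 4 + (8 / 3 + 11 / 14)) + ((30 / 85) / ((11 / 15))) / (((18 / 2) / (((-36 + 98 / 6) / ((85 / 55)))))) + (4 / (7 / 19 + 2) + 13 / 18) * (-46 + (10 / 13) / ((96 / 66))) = -1961962579 / 18935280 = -103.61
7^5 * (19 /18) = 319333 /18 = 17740.72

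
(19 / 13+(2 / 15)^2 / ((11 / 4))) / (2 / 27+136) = 141699 / 13134550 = 0.01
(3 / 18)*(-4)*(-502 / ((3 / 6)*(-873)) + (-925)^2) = -1493923258 / 2619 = -570417.43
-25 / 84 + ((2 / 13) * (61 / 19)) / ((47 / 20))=-85265 / 975156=-0.09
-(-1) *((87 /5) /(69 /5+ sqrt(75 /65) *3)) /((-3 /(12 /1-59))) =407537 /19506-6815 *sqrt(195) /19506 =16.01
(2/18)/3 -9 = -242/27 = -8.96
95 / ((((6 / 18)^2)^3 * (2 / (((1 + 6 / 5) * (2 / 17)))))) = 152361 / 17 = 8962.41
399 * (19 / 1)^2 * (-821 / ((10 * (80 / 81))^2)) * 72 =-6982899665931 / 80000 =-87286245.82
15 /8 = 1.88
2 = 2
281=281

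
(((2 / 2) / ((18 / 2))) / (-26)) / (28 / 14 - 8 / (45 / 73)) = 0.00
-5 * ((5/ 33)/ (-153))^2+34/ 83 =866731259/ 2115869283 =0.41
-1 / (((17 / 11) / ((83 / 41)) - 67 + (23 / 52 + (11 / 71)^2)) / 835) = 199837640860 / 15740570013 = 12.70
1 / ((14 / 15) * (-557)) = -15 / 7798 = -0.00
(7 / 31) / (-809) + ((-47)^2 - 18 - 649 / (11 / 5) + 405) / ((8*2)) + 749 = 358253403 / 401264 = 892.81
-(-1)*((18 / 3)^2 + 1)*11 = 407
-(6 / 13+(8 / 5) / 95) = -2954 / 6175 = -0.48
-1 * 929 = -929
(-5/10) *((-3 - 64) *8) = 268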